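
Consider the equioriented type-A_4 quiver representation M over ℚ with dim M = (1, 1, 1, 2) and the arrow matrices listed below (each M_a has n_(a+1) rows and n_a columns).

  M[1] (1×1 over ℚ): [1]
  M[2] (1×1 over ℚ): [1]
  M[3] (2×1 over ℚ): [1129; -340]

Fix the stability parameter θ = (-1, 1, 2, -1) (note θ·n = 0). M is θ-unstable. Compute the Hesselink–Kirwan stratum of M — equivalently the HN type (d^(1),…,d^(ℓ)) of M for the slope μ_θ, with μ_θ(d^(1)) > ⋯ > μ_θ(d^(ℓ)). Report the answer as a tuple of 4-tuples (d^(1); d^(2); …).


Via rank(M_{q-1}∘⋯∘M_p): M ≅ I[1,4], I[4,4].
μ_θ-semistable layers: μ^(1)=2/3; μ^(2)=-1

((0, 1, 1, 1); (1, 0, 0, 1))


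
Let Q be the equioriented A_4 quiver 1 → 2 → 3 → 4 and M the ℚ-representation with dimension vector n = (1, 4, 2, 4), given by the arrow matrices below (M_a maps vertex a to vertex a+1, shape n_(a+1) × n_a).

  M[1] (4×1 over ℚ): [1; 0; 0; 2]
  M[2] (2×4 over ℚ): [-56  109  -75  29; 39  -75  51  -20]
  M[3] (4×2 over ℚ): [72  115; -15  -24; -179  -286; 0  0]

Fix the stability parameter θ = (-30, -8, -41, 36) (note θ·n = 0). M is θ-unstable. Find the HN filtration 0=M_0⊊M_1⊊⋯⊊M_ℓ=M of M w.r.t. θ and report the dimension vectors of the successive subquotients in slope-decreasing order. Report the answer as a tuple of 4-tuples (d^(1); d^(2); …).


Barcode: M ≅ I[1,4], I[2,2]^2, I[2,4], I[4,4]^2. HN layers by μ_θ (4 steps, strictly decreasing):
  μ^(1)=36; μ^(2)=-8; μ^(3)=-49/2; μ^(4)=-30

((0, 0, 0, 4); (0, 2, 0, 0); (0, 2, 2, 0); (1, 0, 0, 0))


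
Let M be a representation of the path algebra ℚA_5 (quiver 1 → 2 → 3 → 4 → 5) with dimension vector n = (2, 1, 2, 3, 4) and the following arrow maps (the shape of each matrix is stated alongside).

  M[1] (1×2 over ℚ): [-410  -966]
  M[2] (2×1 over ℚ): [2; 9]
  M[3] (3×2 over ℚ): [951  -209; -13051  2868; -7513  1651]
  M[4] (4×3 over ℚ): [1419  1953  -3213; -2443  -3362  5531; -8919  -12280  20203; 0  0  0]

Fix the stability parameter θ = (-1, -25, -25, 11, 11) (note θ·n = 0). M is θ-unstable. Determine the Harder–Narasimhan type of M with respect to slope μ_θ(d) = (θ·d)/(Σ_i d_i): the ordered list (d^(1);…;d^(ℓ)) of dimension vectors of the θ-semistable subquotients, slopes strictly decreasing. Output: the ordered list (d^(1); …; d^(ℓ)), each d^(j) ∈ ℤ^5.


Barcode: M ≅ I[1,1], I[1,4], I[3,5], I[4,5], I[5,5]^2. HN layers by μ_θ (4 steps, strictly decreasing):
  μ^(1)=11; μ^(2)=-1; μ^(3)=-17; μ^(4)=-25

((0, 0, 0, 3, 4); (1, 0, 0, 0, 0); (1, 1, 1, 0, 0); (0, 0, 1, 0, 0))


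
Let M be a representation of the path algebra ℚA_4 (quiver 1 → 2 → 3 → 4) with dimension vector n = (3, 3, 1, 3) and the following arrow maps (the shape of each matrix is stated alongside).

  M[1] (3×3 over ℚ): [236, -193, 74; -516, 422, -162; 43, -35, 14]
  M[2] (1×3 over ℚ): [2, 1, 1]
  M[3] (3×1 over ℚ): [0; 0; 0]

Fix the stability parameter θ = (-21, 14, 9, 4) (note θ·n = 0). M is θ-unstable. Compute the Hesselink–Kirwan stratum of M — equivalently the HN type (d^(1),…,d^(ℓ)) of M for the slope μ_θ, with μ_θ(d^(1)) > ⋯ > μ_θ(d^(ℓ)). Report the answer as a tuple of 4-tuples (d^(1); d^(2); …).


Interval decomposition of M: I[1,2]^2, I[1,3], I[4,4]^3.
HN type (ℓ=4): μ^(1)=14; μ^(2)=23/2; μ^(3)=4; μ^(4)=-21

((0, 2, 0, 0); (0, 1, 1, 0); (0, 0, 0, 3); (3, 0, 0, 0))


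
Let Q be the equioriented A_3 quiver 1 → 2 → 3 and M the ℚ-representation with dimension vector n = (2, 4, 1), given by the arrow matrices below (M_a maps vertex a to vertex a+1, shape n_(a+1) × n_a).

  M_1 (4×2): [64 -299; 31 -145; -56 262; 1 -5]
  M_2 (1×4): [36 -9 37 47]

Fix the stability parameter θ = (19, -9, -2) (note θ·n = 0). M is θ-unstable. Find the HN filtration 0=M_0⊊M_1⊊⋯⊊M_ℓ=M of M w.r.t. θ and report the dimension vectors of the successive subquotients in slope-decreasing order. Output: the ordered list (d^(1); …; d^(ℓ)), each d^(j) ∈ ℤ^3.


Barcode: M ≅ I[1,2]^2, I[2,2], I[2,3]. HN layers by μ_θ (3 steps, strictly decreasing):
  μ^(1)=5; μ^(2)=-2; μ^(3)=-9

((2, 2, 0); (0, 0, 1); (0, 2, 0))


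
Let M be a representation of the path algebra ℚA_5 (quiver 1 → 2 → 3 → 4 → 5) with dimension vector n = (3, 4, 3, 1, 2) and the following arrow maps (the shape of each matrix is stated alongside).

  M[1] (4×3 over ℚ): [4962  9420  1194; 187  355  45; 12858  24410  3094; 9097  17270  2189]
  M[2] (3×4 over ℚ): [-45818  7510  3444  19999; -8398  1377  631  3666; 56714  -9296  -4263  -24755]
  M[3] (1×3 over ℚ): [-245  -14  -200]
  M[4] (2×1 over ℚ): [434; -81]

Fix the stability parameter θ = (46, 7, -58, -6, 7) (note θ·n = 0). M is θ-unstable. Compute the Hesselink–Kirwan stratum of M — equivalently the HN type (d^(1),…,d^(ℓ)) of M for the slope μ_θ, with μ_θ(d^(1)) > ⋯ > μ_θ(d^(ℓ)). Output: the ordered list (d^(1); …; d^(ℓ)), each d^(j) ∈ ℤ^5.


Via rank(M_{q-1}∘⋯∘M_p): M ≅ I[1,1], I[1,3], I[1,5], I[2,2], I[2,3], I[5,5].
μ_θ-semistable layers: μ^(1)=46; μ^(2)=7; μ^(3)=-5/3; μ^(4)=-11/4; μ^(5)=-51/2

((1, 0, 0, 0, 0); (0, 1, 0, 0, 2); (1, 1, 1, 0, 0); (1, 1, 1, 1, 0); (0, 1, 1, 0, 0))


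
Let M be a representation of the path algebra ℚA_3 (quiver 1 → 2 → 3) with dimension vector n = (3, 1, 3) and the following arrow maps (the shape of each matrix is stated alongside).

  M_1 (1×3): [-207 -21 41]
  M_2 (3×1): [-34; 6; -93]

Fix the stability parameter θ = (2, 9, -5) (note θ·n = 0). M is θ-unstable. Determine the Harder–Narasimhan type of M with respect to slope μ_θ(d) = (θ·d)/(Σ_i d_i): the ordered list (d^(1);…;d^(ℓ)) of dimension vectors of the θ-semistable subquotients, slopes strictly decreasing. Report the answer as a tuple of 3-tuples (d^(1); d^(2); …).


Barcode: M ≅ I[1,1]^2, I[1,3], I[3,3]^2. HN layers by μ_θ (2 steps, strictly decreasing):
  μ^(1)=2; μ^(2)=-5

((3, 1, 1); (0, 0, 2))


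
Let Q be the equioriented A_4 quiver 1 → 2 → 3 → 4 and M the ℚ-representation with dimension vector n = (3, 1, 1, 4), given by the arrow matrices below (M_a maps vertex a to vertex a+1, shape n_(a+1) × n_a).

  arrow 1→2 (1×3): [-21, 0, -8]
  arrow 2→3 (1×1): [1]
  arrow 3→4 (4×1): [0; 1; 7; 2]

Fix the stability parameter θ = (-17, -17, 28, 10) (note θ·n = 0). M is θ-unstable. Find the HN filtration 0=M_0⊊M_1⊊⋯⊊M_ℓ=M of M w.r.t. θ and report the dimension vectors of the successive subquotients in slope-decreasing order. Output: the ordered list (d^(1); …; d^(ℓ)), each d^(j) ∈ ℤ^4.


Via rank(M_{q-1}∘⋯∘M_p): M ≅ I[1,1]^2, I[1,4], I[4,4]^3.
μ_θ-semistable layers: μ^(1)=19; μ^(2)=10; μ^(3)=-17

((0, 0, 1, 1); (0, 0, 0, 3); (3, 1, 0, 0))


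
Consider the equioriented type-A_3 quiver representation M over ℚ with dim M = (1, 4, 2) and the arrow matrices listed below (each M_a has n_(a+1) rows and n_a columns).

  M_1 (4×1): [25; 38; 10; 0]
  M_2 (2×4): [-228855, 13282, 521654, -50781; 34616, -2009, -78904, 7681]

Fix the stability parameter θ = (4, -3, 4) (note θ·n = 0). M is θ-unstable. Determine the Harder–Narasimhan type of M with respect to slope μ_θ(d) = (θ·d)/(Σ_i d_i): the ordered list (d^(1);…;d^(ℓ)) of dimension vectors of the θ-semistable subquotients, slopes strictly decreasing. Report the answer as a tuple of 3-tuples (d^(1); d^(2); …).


Barcode: M ≅ I[1,3], I[2,2]^2, I[2,3]. HN layers by μ_θ (3 steps, strictly decreasing):
  μ^(1)=4; μ^(2)=1/2; μ^(3)=-3

((0, 0, 2); (1, 1, 0); (0, 3, 0))


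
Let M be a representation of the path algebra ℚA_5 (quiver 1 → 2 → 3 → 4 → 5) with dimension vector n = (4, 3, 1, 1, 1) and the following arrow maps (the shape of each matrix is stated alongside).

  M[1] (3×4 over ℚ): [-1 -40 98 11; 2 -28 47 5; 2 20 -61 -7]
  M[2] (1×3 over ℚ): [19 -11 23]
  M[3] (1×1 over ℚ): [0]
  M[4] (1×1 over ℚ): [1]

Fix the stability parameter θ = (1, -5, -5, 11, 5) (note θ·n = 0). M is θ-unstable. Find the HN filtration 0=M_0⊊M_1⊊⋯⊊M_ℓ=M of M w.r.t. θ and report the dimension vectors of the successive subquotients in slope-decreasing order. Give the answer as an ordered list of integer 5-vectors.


Interval decomposition of M: I[1,1]^2, I[1,2], I[1,3], I[2,2], I[4,5].
HN type (ℓ=5): μ^(1)=8; μ^(2)=1; μ^(3)=-2; μ^(4)=-3; μ^(5)=-5

((0, 0, 0, 1, 1); (2, 0, 0, 0, 0); (1, 1, 0, 0, 0); (1, 1, 1, 0, 0); (0, 1, 0, 0, 0))


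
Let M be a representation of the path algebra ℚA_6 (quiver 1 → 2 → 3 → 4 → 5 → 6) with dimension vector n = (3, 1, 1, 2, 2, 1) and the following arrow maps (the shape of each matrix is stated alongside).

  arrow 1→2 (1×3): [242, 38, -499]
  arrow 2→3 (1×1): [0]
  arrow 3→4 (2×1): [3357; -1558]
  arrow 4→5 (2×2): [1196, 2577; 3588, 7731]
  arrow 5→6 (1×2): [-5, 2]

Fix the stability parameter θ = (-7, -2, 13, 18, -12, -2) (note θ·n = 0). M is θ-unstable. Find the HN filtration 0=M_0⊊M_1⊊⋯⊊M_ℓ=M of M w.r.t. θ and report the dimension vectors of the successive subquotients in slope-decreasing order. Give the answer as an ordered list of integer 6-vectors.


Barcode: M ≅ I[1,1]^2, I[1,2], I[3,6], I[4,4], I[5,5]. HN layers by μ_θ (5 steps, strictly decreasing):
  μ^(1)=18; μ^(2)=17/4; μ^(3)=-2; μ^(4)=-7; μ^(5)=-12

((0, 0, 0, 1, 0, 0); (0, 0, 1, 1, 1, 1); (0, 1, 0, 0, 0, 0); (3, 0, 0, 0, 0, 0); (0, 0, 0, 0, 1, 0))


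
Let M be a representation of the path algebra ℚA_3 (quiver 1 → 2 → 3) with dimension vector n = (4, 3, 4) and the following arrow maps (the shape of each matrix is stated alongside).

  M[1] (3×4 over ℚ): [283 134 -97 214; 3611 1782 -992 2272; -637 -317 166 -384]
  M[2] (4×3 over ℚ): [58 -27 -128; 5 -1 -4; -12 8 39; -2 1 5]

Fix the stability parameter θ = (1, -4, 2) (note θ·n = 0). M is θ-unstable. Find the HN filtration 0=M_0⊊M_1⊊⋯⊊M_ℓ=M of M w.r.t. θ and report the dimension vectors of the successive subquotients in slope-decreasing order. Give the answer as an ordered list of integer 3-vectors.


Interval decomposition of M: I[1,1], I[1,3]^3, I[3,3].
HN type (ℓ=3): μ^(1)=2; μ^(2)=1; μ^(3)=-3/2

((0, 0, 4); (1, 0, 0); (3, 3, 0))


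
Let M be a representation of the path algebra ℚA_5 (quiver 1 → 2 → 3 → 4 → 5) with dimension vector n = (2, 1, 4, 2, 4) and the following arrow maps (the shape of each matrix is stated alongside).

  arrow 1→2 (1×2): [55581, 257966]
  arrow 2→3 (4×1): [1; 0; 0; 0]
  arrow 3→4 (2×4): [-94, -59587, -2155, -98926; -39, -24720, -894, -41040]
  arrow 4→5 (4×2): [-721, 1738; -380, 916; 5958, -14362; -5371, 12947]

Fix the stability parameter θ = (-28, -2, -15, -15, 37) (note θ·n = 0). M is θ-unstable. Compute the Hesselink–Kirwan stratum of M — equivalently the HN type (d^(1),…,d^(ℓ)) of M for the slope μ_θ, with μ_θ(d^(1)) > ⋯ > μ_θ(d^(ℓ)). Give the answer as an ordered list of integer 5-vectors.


Barcode: M ≅ I[1,1], I[1,5], I[3,3]^2, I[3,5], I[5,5]^2. HN layers by μ_θ (4 steps, strictly decreasing):
  μ^(1)=37; μ^(2)=-32/3; μ^(3)=-15; μ^(4)=-28

((0, 0, 0, 0, 4); (0, 1, 1, 1, 0); (0, 0, 3, 1, 0); (2, 0, 0, 0, 0))


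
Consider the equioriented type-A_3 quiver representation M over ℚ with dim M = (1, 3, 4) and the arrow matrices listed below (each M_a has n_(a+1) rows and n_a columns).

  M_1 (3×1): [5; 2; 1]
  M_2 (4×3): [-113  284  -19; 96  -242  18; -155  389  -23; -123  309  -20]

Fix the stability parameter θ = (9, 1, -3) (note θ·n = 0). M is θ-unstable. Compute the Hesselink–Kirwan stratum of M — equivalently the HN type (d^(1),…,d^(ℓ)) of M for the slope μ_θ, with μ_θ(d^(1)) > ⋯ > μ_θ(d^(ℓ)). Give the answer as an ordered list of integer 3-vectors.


Via rank(M_{q-1}∘⋯∘M_p): M ≅ I[1,3], I[2,3]^2, I[3,3].
μ_θ-semistable layers: μ^(1)=7/3; μ^(2)=-1; μ^(3)=-3

((1, 1, 1); (0, 2, 2); (0, 0, 1))


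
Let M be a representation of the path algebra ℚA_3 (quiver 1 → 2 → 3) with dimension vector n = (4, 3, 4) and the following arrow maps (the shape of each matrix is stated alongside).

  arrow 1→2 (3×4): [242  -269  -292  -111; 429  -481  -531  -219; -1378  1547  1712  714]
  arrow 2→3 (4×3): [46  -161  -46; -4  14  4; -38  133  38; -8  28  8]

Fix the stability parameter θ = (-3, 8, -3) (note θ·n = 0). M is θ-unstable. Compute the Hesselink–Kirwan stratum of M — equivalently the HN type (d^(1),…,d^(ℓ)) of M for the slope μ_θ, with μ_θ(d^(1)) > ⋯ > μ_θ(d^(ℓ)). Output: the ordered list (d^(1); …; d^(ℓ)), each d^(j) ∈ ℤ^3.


Barcode: M ≅ I[1,1], I[1,2]^2, I[1,3], I[3,3]^3. HN layers by μ_θ (3 steps, strictly decreasing):
  μ^(1)=8; μ^(2)=5/2; μ^(3)=-3

((0, 2, 0); (0, 1, 1); (4, 0, 3))


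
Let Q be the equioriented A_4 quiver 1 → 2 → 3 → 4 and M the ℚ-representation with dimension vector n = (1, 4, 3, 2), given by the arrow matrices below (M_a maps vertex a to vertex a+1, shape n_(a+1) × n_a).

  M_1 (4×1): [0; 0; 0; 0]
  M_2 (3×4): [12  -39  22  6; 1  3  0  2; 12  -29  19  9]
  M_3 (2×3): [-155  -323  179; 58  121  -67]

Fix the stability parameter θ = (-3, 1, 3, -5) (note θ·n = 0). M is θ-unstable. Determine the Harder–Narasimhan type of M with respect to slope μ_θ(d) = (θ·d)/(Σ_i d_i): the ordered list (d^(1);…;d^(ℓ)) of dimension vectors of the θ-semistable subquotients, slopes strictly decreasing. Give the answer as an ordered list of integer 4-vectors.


Via rank(M_{q-1}∘⋯∘M_p): M ≅ I[1,1], I[2,2], I[2,3], I[2,4]^2.
μ_θ-semistable layers: μ^(1)=3; μ^(2)=1; μ^(3)=-1/3; μ^(4)=-3

((0, 0, 1, 0); (0, 2, 0, 0); (0, 2, 2, 2); (1, 0, 0, 0))


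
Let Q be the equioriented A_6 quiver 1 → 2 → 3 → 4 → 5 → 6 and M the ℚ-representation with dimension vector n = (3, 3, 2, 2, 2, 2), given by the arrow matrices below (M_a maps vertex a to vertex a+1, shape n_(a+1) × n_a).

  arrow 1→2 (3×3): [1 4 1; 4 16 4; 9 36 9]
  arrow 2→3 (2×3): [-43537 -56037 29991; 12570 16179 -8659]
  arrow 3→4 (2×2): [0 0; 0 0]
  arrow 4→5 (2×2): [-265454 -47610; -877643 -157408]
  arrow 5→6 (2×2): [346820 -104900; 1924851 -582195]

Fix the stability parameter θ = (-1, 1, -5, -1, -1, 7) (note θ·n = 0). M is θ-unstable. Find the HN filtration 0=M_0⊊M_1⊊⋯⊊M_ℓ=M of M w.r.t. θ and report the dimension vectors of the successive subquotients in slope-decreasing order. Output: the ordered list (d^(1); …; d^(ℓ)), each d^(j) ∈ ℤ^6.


Via rank(M_{q-1}∘⋯∘M_p): M ≅ I[1,1]^2, I[1,3], I[2,2], I[2,3], I[4,5], I[4,6], I[6,6].
μ_θ-semistable layers: μ^(1)=7; μ^(2)=1; μ^(3)=-1; μ^(4)=-5/3; μ^(5)=-2

((0, 0, 0, 0, 0, 2); (0, 1, 0, 0, 0, 0); (2, 0, 0, 2, 2, 0); (1, 1, 1, 0, 0, 0); (0, 1, 1, 0, 0, 0))


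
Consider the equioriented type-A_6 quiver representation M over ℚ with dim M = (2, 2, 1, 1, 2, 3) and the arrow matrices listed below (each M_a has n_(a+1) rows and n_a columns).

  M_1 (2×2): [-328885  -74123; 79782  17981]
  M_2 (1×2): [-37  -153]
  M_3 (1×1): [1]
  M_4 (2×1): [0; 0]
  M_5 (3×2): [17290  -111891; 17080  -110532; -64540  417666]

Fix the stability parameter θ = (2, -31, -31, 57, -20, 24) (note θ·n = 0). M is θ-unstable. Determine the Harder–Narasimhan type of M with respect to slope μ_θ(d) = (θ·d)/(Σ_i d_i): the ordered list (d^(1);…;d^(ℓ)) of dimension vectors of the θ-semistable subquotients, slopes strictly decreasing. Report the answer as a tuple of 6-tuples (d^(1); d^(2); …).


Barcode: M ≅ I[1,2], I[1,4], I[5,5], I[5,6], I[6,6]^2. HN layers by μ_θ (4 steps, strictly decreasing):
  μ^(1)=57; μ^(2)=24; μ^(3)=-29/2; μ^(4)=-20

((0, 0, 0, 1, 0, 0); (0, 0, 0, 0, 0, 3); (1, 1, 0, 0, 0, 0); (1, 1, 1, 0, 2, 0))


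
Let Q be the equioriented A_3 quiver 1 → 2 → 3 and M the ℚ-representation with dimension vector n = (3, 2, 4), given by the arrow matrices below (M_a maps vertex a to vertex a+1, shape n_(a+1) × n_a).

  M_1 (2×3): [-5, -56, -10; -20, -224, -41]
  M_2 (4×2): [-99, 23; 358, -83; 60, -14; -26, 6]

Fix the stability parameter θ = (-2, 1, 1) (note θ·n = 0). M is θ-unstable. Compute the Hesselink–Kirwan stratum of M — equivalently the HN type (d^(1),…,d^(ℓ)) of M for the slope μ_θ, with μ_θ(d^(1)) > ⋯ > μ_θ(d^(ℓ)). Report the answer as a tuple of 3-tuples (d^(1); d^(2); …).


Interval decomposition of M: I[1,1], I[1,3]^2, I[3,3]^2.
HN type (ℓ=2): μ^(1)=1; μ^(2)=-2

((0, 2, 4); (3, 0, 0))


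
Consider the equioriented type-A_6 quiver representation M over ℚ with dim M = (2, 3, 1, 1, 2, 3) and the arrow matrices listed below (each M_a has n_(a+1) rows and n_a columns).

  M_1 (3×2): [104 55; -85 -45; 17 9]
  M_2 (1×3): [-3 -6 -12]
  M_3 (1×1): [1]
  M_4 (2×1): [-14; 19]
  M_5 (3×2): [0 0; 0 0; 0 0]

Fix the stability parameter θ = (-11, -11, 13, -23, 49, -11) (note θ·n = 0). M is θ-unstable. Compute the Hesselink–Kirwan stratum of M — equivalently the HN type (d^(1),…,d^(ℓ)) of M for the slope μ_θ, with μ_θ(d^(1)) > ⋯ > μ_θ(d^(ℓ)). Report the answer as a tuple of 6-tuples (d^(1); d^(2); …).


Interval decomposition of M: I[1,2], I[1,5], I[2,2], I[5,5], I[6,6]^3.
HN type (ℓ=3): μ^(1)=49; μ^(2)=-5; μ^(3)=-11

((0, 0, 0, 0, 2, 0); (0, 0, 1, 1, 0, 0); (2, 3, 0, 0, 0, 3))


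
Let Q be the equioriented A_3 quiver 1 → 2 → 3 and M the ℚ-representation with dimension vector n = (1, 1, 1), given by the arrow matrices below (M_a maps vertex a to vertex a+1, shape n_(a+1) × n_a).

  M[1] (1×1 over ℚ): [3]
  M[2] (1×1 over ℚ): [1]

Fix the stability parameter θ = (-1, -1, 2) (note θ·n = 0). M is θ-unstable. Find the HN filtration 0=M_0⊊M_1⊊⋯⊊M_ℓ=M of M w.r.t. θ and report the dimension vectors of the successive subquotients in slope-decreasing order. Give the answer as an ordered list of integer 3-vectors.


Barcode: M ≅ I[1,3]. HN layers by μ_θ (2 steps, strictly decreasing):
  μ^(1)=2; μ^(2)=-1

((0, 0, 1); (1, 1, 0))


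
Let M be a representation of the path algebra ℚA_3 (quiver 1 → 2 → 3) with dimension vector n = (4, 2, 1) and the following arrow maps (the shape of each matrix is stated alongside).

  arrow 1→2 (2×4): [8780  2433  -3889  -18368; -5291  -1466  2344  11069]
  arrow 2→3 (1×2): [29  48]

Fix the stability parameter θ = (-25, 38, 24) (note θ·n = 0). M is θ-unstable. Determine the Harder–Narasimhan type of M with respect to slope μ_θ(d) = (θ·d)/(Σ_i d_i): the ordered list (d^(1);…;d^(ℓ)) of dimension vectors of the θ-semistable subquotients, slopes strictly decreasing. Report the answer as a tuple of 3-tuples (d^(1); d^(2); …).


Interval decomposition of M: I[1,1]^2, I[1,2], I[1,3].
HN type (ℓ=3): μ^(1)=38; μ^(2)=31; μ^(3)=-25

((0, 1, 0); (0, 1, 1); (4, 0, 0))


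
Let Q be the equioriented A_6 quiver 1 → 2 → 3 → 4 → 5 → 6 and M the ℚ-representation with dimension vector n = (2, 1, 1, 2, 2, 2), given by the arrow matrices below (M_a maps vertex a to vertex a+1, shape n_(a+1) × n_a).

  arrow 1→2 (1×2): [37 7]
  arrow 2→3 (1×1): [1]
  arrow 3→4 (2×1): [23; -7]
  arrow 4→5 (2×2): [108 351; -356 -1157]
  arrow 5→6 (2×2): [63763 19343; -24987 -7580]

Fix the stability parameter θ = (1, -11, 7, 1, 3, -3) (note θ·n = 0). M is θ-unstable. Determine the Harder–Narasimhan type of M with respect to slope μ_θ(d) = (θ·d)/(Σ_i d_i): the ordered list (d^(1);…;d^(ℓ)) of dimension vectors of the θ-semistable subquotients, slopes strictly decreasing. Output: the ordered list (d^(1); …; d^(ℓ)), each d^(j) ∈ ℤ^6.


Barcode: M ≅ I[1,1], I[1,6], I[4,4], I[5,6]. HN layers by μ_θ (4 steps, strictly decreasing):
  μ^(1)=2; μ^(2)=1; μ^(3)=0; μ^(4)=-5

((0, 0, 1, 1, 1, 1); (1, 0, 0, 1, 0, 0); (0, 0, 0, 0, 1, 1); (1, 1, 0, 0, 0, 0))


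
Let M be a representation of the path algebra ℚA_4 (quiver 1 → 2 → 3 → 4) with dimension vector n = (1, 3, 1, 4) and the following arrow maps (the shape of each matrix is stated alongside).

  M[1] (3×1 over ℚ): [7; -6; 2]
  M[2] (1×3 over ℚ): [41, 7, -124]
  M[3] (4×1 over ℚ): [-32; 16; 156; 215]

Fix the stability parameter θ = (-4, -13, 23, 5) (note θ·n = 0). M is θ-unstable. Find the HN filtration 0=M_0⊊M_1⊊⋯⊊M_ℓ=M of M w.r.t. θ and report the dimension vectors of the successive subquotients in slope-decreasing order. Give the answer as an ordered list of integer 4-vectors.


Interval decomposition of M: I[1,4], I[2,2]^2, I[4,4]^3.
HN type (ℓ=4): μ^(1)=14; μ^(2)=5; μ^(3)=-17/2; μ^(4)=-13

((0, 0, 1, 1); (0, 0, 0, 3); (1, 1, 0, 0); (0, 2, 0, 0))


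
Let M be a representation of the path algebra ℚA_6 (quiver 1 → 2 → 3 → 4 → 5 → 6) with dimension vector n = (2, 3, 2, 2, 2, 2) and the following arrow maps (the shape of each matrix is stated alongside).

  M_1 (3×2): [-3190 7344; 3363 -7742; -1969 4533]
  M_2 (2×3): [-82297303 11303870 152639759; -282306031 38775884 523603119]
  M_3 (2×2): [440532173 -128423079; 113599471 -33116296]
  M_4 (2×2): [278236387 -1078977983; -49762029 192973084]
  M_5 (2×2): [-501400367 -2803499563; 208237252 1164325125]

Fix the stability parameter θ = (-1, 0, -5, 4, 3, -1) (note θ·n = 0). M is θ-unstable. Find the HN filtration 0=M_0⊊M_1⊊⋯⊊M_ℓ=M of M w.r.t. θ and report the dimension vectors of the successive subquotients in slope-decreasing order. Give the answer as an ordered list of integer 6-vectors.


Barcode: M ≅ I[1,6]^2, I[2,2]. HN layers by μ_θ (3 steps, strictly decreasing):
  μ^(1)=2; μ^(2)=0; μ^(3)=-2

((0, 0, 0, 2, 2, 2); (0, 1, 0, 0, 0, 0); (2, 2, 2, 0, 0, 0))


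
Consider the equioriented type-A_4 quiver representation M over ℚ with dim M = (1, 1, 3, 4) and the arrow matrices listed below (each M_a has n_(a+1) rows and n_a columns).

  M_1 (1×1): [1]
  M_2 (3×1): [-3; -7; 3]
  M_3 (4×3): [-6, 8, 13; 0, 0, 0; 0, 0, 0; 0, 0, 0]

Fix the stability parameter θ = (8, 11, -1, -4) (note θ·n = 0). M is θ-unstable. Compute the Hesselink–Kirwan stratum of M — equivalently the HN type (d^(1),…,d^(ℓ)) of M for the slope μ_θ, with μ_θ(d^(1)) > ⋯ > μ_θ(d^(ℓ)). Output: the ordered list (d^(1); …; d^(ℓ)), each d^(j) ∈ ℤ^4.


Interval decomposition of M: I[1,4], I[3,3]^2, I[4,4]^3.
HN type (ℓ=3): μ^(1)=7/2; μ^(2)=-1; μ^(3)=-4

((1, 1, 1, 1); (0, 0, 2, 0); (0, 0, 0, 3))


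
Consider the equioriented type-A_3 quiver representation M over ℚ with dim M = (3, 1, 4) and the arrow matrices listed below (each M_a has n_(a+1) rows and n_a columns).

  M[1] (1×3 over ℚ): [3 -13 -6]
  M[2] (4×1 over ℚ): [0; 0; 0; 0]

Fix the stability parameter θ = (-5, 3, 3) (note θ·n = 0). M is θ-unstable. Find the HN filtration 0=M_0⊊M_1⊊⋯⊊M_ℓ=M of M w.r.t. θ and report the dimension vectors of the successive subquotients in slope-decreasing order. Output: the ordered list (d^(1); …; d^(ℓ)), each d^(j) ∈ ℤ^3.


Interval decomposition of M: I[1,1]^2, I[1,2], I[3,3]^4.
HN type (ℓ=2): μ^(1)=3; μ^(2)=-5

((0, 1, 4); (3, 0, 0))


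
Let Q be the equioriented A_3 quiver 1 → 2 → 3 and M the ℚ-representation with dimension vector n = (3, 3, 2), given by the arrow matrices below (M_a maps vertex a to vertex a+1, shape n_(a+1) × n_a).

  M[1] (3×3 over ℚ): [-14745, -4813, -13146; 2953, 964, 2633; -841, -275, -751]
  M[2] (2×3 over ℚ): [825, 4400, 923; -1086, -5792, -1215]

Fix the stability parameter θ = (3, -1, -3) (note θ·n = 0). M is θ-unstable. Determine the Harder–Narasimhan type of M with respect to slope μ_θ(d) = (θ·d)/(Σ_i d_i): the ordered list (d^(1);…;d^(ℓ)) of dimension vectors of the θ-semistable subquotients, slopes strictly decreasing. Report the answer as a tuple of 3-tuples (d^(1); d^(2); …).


Barcode: M ≅ I[1,2], I[1,3]^2. HN layers by μ_θ (2 steps, strictly decreasing):
  μ^(1)=1; μ^(2)=-1/3

((1, 1, 0); (2, 2, 2))


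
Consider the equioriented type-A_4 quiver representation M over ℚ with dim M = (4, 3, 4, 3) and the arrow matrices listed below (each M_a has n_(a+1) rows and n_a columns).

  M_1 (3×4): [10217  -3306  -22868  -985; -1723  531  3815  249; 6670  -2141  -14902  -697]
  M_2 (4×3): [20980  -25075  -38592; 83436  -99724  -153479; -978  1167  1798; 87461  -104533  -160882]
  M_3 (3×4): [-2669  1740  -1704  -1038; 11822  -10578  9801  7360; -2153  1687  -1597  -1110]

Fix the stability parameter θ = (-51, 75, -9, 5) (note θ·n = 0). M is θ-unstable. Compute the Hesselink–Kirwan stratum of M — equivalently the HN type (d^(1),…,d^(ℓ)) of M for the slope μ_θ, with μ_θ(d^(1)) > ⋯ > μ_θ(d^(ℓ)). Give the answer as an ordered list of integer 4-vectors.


Barcode: M ≅ I[1,1], I[1,4]^3, I[3,3]. HN layers by μ_θ (3 steps, strictly decreasing):
  μ^(1)=71/3; μ^(2)=-9; μ^(3)=-51

((0, 3, 3, 3); (0, 0, 1, 0); (4, 0, 0, 0))


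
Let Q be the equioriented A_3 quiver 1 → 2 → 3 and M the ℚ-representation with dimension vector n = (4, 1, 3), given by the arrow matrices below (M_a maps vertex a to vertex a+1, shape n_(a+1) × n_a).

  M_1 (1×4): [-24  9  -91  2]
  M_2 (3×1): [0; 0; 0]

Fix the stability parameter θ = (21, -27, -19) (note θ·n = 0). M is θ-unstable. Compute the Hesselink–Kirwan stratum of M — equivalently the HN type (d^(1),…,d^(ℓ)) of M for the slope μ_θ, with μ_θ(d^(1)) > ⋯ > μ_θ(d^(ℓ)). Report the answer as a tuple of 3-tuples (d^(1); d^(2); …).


Interval decomposition of M: I[1,1]^3, I[1,2], I[3,3]^3.
HN type (ℓ=3): μ^(1)=21; μ^(2)=-3; μ^(3)=-19

((3, 0, 0); (1, 1, 0); (0, 0, 3))


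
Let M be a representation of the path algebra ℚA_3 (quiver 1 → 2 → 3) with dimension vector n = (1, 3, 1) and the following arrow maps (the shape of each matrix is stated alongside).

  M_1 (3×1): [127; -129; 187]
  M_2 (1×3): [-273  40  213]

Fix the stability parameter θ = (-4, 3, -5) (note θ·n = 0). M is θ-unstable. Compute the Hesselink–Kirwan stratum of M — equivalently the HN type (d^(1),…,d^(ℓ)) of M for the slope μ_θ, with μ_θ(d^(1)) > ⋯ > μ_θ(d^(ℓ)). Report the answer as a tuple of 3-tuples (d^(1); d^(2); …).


Interval decomposition of M: I[1,2], I[2,2], I[2,3].
HN type (ℓ=3): μ^(1)=3; μ^(2)=-1; μ^(3)=-4

((0, 2, 0); (0, 1, 1); (1, 0, 0))


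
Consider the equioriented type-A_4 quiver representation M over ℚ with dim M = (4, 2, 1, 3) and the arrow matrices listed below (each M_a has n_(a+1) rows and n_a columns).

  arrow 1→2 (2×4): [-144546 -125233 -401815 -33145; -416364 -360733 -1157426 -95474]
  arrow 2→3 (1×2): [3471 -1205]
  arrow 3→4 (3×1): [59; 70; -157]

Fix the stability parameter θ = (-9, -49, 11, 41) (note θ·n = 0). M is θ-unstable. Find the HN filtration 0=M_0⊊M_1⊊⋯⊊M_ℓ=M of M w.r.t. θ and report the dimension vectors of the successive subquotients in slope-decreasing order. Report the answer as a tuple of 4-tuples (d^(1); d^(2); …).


Barcode: M ≅ I[1,1]^2, I[1,2], I[1,4], I[4,4]^2. HN layers by μ_θ (4 steps, strictly decreasing):
  μ^(1)=41; μ^(2)=11; μ^(3)=-9; μ^(4)=-29

((0, 0, 0, 3); (0, 0, 1, 0); (2, 0, 0, 0); (2, 2, 0, 0))


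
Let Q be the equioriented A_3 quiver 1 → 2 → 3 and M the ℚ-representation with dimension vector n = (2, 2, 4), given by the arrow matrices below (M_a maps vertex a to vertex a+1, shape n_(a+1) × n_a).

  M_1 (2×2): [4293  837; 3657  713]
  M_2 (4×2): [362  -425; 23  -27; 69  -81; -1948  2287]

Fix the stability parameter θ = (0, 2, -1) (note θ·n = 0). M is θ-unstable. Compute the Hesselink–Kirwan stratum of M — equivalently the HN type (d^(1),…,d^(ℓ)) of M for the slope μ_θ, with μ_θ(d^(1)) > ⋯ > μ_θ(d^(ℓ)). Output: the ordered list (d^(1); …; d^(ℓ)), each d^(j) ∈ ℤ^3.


Via rank(M_{q-1}∘⋯∘M_p): M ≅ I[1,1], I[1,3], I[2,3], I[3,3]^2.
μ_θ-semistable layers: μ^(1)=1/2; μ^(2)=0; μ^(3)=-1

((0, 2, 2); (2, 0, 0); (0, 0, 2))


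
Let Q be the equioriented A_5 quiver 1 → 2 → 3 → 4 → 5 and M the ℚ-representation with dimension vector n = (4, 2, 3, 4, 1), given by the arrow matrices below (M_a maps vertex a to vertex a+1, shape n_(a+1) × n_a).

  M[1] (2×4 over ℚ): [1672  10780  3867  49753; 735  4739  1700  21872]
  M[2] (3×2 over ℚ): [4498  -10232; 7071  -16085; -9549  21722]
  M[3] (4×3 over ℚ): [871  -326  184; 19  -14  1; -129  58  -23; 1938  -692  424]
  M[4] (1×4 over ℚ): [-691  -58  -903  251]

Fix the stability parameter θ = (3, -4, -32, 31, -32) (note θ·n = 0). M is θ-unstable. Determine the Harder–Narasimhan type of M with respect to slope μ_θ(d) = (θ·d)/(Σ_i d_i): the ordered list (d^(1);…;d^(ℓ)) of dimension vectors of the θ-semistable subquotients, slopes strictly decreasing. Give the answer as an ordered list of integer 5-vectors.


Barcode: M ≅ I[1,1]^2, I[1,4], I[1,5], I[3,3], I[4,4]^2. HN layers by μ_θ (5 steps, strictly decreasing):
  μ^(1)=31; μ^(2)=3; μ^(3)=-1/2; μ^(4)=-11; μ^(5)=-32

((0, 0, 0, 3, 0); (2, 0, 0, 0, 0); (0, 0, 0, 1, 1); (2, 2, 2, 0, 0); (0, 0, 1, 0, 0))


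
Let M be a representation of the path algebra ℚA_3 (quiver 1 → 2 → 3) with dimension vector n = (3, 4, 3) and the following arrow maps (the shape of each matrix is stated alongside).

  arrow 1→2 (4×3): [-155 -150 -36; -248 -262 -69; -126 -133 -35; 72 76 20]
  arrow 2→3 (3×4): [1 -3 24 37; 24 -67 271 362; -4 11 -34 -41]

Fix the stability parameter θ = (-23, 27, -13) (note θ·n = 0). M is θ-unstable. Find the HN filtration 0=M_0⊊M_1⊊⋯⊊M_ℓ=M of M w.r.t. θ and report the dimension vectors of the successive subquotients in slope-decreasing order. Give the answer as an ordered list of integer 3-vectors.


Barcode: M ≅ I[1,3]^3, I[2,2]. HN layers by μ_θ (3 steps, strictly decreasing):
  μ^(1)=27; μ^(2)=7; μ^(3)=-23

((0, 1, 0); (0, 3, 3); (3, 0, 0))


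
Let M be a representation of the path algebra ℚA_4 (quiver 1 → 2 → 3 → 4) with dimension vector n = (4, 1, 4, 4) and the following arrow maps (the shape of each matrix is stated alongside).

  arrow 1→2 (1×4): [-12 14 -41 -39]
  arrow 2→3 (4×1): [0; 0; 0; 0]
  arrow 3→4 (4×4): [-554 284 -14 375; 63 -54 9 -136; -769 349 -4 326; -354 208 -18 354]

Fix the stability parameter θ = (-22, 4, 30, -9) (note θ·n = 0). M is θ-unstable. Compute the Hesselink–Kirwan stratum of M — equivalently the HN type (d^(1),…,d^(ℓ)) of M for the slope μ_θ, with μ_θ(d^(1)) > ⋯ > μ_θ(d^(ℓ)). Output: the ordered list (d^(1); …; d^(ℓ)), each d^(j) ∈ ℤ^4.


Interval decomposition of M: I[1,1]^3, I[1,2], I[3,3], I[3,4]^3, I[4,4].
HN type (ℓ=5): μ^(1)=30; μ^(2)=21/2; μ^(3)=4; μ^(4)=-9; μ^(5)=-22

((0, 0, 1, 0); (0, 0, 3, 3); (0, 1, 0, 0); (0, 0, 0, 1); (4, 0, 0, 0))


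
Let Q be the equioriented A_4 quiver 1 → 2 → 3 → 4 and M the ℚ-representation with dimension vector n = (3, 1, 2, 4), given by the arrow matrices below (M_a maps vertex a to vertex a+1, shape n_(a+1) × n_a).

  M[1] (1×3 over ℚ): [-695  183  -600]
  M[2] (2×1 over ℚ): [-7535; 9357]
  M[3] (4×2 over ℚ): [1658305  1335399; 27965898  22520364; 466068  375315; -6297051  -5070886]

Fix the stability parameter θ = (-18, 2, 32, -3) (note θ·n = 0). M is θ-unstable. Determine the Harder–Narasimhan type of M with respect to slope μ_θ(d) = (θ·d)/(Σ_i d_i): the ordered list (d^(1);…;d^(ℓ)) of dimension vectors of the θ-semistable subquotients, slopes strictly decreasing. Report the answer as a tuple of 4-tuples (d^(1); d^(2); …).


Interval decomposition of M: I[1,1]^2, I[1,4], I[3,4], I[4,4]^2.
HN type (ℓ=4): μ^(1)=29/2; μ^(2)=2; μ^(3)=-3; μ^(4)=-18

((0, 0, 2, 2); (0, 1, 0, 0); (0, 0, 0, 2); (3, 0, 0, 0))


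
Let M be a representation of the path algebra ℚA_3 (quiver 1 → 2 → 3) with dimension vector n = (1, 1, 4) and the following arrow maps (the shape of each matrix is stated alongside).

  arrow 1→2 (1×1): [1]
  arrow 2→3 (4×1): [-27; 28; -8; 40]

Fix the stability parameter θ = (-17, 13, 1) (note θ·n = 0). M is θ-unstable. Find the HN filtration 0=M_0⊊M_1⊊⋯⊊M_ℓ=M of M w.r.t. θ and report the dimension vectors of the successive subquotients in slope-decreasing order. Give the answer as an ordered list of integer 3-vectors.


Interval decomposition of M: I[1,3], I[3,3]^3.
HN type (ℓ=3): μ^(1)=7; μ^(2)=1; μ^(3)=-17

((0, 1, 1); (0, 0, 3); (1, 0, 0))


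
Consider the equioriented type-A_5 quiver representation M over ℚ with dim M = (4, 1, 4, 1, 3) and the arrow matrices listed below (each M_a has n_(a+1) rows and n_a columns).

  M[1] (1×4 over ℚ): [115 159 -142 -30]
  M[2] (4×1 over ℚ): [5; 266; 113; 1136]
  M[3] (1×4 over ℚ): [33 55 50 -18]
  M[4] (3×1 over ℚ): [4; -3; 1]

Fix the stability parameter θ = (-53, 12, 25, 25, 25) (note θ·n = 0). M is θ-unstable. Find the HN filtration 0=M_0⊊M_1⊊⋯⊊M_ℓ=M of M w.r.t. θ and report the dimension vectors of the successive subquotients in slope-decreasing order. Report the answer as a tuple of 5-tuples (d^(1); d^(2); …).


Interval decomposition of M: I[1,1]^3, I[1,5], I[3,3]^3, I[5,5]^2.
HN type (ℓ=3): μ^(1)=25; μ^(2)=12; μ^(3)=-53

((0, 0, 4, 1, 3); (0, 1, 0, 0, 0); (4, 0, 0, 0, 0))


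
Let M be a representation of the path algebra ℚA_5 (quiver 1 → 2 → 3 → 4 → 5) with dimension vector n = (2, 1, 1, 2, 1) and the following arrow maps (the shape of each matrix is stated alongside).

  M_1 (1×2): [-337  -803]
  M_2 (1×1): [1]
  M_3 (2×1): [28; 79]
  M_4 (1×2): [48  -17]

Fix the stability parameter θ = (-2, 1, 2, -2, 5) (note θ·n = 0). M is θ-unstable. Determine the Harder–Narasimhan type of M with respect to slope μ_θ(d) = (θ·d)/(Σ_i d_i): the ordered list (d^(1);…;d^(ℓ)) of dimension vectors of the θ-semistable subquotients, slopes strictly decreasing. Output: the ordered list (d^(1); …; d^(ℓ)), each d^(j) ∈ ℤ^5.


Interval decomposition of M: I[1,1], I[1,5], I[4,4].
HN type (ℓ=3): μ^(1)=5; μ^(2)=1/3; μ^(3)=-2

((0, 0, 0, 0, 1); (0, 1, 1, 1, 0); (2, 0, 0, 1, 0))


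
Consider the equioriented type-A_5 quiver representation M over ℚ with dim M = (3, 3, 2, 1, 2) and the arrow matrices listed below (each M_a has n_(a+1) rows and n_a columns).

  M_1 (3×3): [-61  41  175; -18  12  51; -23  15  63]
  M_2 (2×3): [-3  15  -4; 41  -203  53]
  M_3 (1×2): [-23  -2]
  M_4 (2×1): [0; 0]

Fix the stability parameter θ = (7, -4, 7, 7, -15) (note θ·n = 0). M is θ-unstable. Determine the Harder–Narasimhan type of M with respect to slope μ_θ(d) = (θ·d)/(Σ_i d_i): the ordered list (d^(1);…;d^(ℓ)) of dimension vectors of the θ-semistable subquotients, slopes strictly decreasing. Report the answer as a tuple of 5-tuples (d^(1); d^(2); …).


Barcode: M ≅ I[1,1], I[1,3], I[1,4], I[2,2], I[5,5]^2. HN layers by μ_θ (4 steps, strictly decreasing):
  μ^(1)=7; μ^(2)=3/2; μ^(3)=-4; μ^(4)=-15

((1, 0, 2, 1, 0); (2, 2, 0, 0, 0); (0, 1, 0, 0, 0); (0, 0, 0, 0, 2))


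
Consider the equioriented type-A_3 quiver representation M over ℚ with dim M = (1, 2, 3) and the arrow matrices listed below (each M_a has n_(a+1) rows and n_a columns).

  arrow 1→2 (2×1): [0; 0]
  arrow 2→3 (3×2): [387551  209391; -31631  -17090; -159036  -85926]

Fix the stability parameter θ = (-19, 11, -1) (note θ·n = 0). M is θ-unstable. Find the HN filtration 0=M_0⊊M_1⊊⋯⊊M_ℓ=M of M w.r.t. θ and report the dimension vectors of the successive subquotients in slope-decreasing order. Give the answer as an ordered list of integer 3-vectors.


Barcode: M ≅ I[1,1], I[2,3]^2, I[3,3]. HN layers by μ_θ (3 steps, strictly decreasing):
  μ^(1)=5; μ^(2)=-1; μ^(3)=-19

((0, 2, 2); (0, 0, 1); (1, 0, 0))


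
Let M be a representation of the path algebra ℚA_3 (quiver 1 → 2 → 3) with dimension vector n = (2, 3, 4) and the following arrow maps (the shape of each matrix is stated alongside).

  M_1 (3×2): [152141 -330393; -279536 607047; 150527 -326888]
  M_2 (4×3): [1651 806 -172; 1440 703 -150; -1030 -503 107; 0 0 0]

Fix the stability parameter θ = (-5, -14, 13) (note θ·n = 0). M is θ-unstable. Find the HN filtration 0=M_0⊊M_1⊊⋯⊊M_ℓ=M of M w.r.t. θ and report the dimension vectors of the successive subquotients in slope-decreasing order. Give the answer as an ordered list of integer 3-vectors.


Barcode: M ≅ I[1,3]^2, I[2,3], I[3,3]. HN layers by μ_θ (3 steps, strictly decreasing):
  μ^(1)=13; μ^(2)=-19/2; μ^(3)=-14

((0, 0, 4); (2, 2, 0); (0, 1, 0))


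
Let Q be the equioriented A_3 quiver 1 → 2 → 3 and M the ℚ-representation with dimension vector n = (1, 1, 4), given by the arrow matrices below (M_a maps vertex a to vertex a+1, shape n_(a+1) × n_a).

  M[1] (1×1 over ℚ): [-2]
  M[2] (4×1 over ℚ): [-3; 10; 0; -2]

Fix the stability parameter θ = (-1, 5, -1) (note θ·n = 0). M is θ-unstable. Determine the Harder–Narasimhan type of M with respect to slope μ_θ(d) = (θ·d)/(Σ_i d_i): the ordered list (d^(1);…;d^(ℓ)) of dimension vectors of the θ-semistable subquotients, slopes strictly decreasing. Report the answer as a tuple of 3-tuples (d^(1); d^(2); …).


Via rank(M_{q-1}∘⋯∘M_p): M ≅ I[1,3], I[3,3]^3.
μ_θ-semistable layers: μ^(1)=2; μ^(2)=-1

((0, 1, 1); (1, 0, 3))


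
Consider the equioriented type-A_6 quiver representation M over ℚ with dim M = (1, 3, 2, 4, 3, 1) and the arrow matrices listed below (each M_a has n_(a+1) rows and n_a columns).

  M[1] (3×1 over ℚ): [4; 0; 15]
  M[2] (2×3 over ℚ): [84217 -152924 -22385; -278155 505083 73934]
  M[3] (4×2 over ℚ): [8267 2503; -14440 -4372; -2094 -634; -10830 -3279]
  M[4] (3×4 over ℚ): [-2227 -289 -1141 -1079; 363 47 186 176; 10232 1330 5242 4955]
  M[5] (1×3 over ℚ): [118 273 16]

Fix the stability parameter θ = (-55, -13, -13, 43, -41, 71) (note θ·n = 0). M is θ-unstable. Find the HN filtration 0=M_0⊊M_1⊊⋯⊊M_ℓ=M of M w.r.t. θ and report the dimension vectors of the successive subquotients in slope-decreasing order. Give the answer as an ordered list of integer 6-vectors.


Interval decomposition of M: I[1,6], I[2,2], I[2,5], I[4,4], I[4,5].
HN type (ℓ=5): μ^(1)=71; μ^(2)=43; μ^(3)=1; μ^(4)=-13; μ^(5)=-55

((0, 0, 0, 0, 0, 1); (0, 0, 0, 1, 0, 0); (0, 0, 0, 3, 3, 0); (0, 3, 2, 0, 0, 0); (1, 0, 0, 0, 0, 0))


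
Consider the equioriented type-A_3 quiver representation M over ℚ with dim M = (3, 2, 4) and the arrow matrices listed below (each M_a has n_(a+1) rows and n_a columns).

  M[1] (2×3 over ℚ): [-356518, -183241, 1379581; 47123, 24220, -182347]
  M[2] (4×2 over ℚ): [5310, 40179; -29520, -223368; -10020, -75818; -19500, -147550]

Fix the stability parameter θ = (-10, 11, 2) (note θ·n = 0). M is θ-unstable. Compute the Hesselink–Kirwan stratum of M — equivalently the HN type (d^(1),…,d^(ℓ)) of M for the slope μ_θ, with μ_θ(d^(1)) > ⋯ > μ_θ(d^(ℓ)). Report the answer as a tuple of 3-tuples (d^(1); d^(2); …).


Via rank(M_{q-1}∘⋯∘M_p): M ≅ I[1,1], I[1,2], I[1,3], I[3,3]^3.
μ_θ-semistable layers: μ^(1)=11; μ^(2)=13/2; μ^(3)=2; μ^(4)=-10

((0, 1, 0); (0, 1, 1); (0, 0, 3); (3, 0, 0))


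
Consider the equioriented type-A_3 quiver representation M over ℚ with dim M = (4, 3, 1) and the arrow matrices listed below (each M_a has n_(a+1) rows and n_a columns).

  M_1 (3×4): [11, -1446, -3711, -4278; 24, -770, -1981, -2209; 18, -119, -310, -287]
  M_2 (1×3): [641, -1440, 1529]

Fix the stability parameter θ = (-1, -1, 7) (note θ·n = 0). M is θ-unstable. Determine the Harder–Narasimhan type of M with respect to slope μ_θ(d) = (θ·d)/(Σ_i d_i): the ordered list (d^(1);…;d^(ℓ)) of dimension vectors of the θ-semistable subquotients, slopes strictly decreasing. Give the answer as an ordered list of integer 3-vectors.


Barcode: M ≅ I[1,1], I[1,2]^2, I[1,3]. HN layers by μ_θ (2 steps, strictly decreasing):
  μ^(1)=7; μ^(2)=-1

((0, 0, 1); (4, 3, 0))


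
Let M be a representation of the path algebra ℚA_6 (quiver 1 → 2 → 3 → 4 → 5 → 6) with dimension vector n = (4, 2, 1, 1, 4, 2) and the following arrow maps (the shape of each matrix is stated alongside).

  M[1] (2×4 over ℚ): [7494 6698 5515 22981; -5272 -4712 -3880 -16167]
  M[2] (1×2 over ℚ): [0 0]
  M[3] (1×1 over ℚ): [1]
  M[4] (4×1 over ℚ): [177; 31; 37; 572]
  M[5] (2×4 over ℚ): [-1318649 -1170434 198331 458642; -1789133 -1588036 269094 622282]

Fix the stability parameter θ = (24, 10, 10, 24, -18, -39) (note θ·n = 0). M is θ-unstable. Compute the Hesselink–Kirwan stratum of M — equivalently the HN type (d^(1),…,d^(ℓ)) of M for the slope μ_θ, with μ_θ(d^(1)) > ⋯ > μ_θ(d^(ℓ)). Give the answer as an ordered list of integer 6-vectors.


Via rank(M_{q-1}∘⋯∘M_p): M ≅ I[1,1]^2, I[1,2]^2, I[3,6], I[5,5]^2, I[5,6].
μ_θ-semistable layers: μ^(1)=24; μ^(2)=17; μ^(3)=-23/4; μ^(4)=-18; μ^(5)=-57/2

((2, 0, 0, 0, 0, 0); (2, 2, 0, 0, 0, 0); (0, 0, 1, 1, 1, 1); (0, 0, 0, 0, 2, 0); (0, 0, 0, 0, 1, 1))
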